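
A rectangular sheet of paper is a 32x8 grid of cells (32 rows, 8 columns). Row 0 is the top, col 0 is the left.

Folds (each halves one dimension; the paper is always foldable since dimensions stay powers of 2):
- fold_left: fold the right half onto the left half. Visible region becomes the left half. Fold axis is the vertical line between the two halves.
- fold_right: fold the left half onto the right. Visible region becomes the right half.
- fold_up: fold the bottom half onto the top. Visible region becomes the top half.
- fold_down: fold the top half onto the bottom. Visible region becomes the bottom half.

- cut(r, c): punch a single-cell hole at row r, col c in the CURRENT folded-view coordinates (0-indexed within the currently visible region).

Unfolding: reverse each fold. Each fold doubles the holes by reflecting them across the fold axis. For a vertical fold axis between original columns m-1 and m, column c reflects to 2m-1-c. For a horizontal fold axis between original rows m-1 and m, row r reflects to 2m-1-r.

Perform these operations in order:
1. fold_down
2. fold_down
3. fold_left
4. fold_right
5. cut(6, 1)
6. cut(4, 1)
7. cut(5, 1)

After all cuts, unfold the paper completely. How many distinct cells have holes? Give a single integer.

Answer: 48

Derivation:
Op 1 fold_down: fold axis h@16; visible region now rows[16,32) x cols[0,8) = 16x8
Op 2 fold_down: fold axis h@24; visible region now rows[24,32) x cols[0,8) = 8x8
Op 3 fold_left: fold axis v@4; visible region now rows[24,32) x cols[0,4) = 8x4
Op 4 fold_right: fold axis v@2; visible region now rows[24,32) x cols[2,4) = 8x2
Op 5 cut(6, 1): punch at orig (30,3); cuts so far [(30, 3)]; region rows[24,32) x cols[2,4) = 8x2
Op 6 cut(4, 1): punch at orig (28,3); cuts so far [(28, 3), (30, 3)]; region rows[24,32) x cols[2,4) = 8x2
Op 7 cut(5, 1): punch at orig (29,3); cuts so far [(28, 3), (29, 3), (30, 3)]; region rows[24,32) x cols[2,4) = 8x2
Unfold 1 (reflect across v@2): 6 holes -> [(28, 0), (28, 3), (29, 0), (29, 3), (30, 0), (30, 3)]
Unfold 2 (reflect across v@4): 12 holes -> [(28, 0), (28, 3), (28, 4), (28, 7), (29, 0), (29, 3), (29, 4), (29, 7), (30, 0), (30, 3), (30, 4), (30, 7)]
Unfold 3 (reflect across h@24): 24 holes -> [(17, 0), (17, 3), (17, 4), (17, 7), (18, 0), (18, 3), (18, 4), (18, 7), (19, 0), (19, 3), (19, 4), (19, 7), (28, 0), (28, 3), (28, 4), (28, 7), (29, 0), (29, 3), (29, 4), (29, 7), (30, 0), (30, 3), (30, 4), (30, 7)]
Unfold 4 (reflect across h@16): 48 holes -> [(1, 0), (1, 3), (1, 4), (1, 7), (2, 0), (2, 3), (2, 4), (2, 7), (3, 0), (3, 3), (3, 4), (3, 7), (12, 0), (12, 3), (12, 4), (12, 7), (13, 0), (13, 3), (13, 4), (13, 7), (14, 0), (14, 3), (14, 4), (14, 7), (17, 0), (17, 3), (17, 4), (17, 7), (18, 0), (18, 3), (18, 4), (18, 7), (19, 0), (19, 3), (19, 4), (19, 7), (28, 0), (28, 3), (28, 4), (28, 7), (29, 0), (29, 3), (29, 4), (29, 7), (30, 0), (30, 3), (30, 4), (30, 7)]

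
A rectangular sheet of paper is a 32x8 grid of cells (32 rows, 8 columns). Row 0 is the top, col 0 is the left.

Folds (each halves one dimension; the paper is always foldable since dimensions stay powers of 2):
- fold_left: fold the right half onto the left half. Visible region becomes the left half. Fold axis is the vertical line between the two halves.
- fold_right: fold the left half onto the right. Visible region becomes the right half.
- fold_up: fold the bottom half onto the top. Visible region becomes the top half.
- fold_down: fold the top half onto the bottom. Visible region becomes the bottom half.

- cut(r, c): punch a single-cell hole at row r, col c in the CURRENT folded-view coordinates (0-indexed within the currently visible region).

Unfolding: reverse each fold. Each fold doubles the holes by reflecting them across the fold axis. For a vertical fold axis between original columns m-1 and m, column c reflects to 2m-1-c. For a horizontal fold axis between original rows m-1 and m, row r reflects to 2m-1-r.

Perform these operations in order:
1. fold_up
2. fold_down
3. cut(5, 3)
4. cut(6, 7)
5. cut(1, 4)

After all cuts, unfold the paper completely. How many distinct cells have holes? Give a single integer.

Op 1 fold_up: fold axis h@16; visible region now rows[0,16) x cols[0,8) = 16x8
Op 2 fold_down: fold axis h@8; visible region now rows[8,16) x cols[0,8) = 8x8
Op 3 cut(5, 3): punch at orig (13,3); cuts so far [(13, 3)]; region rows[8,16) x cols[0,8) = 8x8
Op 4 cut(6, 7): punch at orig (14,7); cuts so far [(13, 3), (14, 7)]; region rows[8,16) x cols[0,8) = 8x8
Op 5 cut(1, 4): punch at orig (9,4); cuts so far [(9, 4), (13, 3), (14, 7)]; region rows[8,16) x cols[0,8) = 8x8
Unfold 1 (reflect across h@8): 6 holes -> [(1, 7), (2, 3), (6, 4), (9, 4), (13, 3), (14, 7)]
Unfold 2 (reflect across h@16): 12 holes -> [(1, 7), (2, 3), (6, 4), (9, 4), (13, 3), (14, 7), (17, 7), (18, 3), (22, 4), (25, 4), (29, 3), (30, 7)]

Answer: 12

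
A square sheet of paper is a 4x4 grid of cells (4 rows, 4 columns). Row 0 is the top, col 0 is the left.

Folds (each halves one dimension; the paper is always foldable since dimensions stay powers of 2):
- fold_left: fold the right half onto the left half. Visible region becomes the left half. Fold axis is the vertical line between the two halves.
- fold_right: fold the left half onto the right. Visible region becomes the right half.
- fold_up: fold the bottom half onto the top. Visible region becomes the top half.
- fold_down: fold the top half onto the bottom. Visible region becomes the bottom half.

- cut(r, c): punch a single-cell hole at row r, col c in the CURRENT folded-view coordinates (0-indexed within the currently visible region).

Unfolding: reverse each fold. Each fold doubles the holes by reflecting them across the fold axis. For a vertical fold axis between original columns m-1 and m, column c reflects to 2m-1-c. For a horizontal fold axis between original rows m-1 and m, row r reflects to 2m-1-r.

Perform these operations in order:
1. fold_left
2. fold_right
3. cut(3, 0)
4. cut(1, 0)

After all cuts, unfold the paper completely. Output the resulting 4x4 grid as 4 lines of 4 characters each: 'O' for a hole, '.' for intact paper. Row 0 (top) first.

Answer: ....
OOOO
....
OOOO

Derivation:
Op 1 fold_left: fold axis v@2; visible region now rows[0,4) x cols[0,2) = 4x2
Op 2 fold_right: fold axis v@1; visible region now rows[0,4) x cols[1,2) = 4x1
Op 3 cut(3, 0): punch at orig (3,1); cuts so far [(3, 1)]; region rows[0,4) x cols[1,2) = 4x1
Op 4 cut(1, 0): punch at orig (1,1); cuts so far [(1, 1), (3, 1)]; region rows[0,4) x cols[1,2) = 4x1
Unfold 1 (reflect across v@1): 4 holes -> [(1, 0), (1, 1), (3, 0), (3, 1)]
Unfold 2 (reflect across v@2): 8 holes -> [(1, 0), (1, 1), (1, 2), (1, 3), (3, 0), (3, 1), (3, 2), (3, 3)]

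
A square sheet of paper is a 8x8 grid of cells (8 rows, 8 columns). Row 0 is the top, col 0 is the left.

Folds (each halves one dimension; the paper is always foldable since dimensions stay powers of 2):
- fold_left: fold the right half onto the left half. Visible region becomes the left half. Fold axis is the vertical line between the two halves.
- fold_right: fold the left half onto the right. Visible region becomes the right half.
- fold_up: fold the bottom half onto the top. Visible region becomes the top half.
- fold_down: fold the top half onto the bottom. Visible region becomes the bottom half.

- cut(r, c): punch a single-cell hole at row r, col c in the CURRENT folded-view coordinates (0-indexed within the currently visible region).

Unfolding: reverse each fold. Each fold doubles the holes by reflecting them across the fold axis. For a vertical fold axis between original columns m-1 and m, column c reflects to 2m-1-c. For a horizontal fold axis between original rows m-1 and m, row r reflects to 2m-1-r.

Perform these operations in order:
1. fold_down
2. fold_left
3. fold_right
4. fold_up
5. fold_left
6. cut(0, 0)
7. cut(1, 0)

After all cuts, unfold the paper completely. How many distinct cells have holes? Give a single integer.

Answer: 64

Derivation:
Op 1 fold_down: fold axis h@4; visible region now rows[4,8) x cols[0,8) = 4x8
Op 2 fold_left: fold axis v@4; visible region now rows[4,8) x cols[0,4) = 4x4
Op 3 fold_right: fold axis v@2; visible region now rows[4,8) x cols[2,4) = 4x2
Op 4 fold_up: fold axis h@6; visible region now rows[4,6) x cols[2,4) = 2x2
Op 5 fold_left: fold axis v@3; visible region now rows[4,6) x cols[2,3) = 2x1
Op 6 cut(0, 0): punch at orig (4,2); cuts so far [(4, 2)]; region rows[4,6) x cols[2,3) = 2x1
Op 7 cut(1, 0): punch at orig (5,2); cuts so far [(4, 2), (5, 2)]; region rows[4,6) x cols[2,3) = 2x1
Unfold 1 (reflect across v@3): 4 holes -> [(4, 2), (4, 3), (5, 2), (5, 3)]
Unfold 2 (reflect across h@6): 8 holes -> [(4, 2), (4, 3), (5, 2), (5, 3), (6, 2), (6, 3), (7, 2), (7, 3)]
Unfold 3 (reflect across v@2): 16 holes -> [(4, 0), (4, 1), (4, 2), (4, 3), (5, 0), (5, 1), (5, 2), (5, 3), (6, 0), (6, 1), (6, 2), (6, 3), (7, 0), (7, 1), (7, 2), (7, 3)]
Unfold 4 (reflect across v@4): 32 holes -> [(4, 0), (4, 1), (4, 2), (4, 3), (4, 4), (4, 5), (4, 6), (4, 7), (5, 0), (5, 1), (5, 2), (5, 3), (5, 4), (5, 5), (5, 6), (5, 7), (6, 0), (6, 1), (6, 2), (6, 3), (6, 4), (6, 5), (6, 6), (6, 7), (7, 0), (7, 1), (7, 2), (7, 3), (7, 4), (7, 5), (7, 6), (7, 7)]
Unfold 5 (reflect across h@4): 64 holes -> [(0, 0), (0, 1), (0, 2), (0, 3), (0, 4), (0, 5), (0, 6), (0, 7), (1, 0), (1, 1), (1, 2), (1, 3), (1, 4), (1, 5), (1, 6), (1, 7), (2, 0), (2, 1), (2, 2), (2, 3), (2, 4), (2, 5), (2, 6), (2, 7), (3, 0), (3, 1), (3, 2), (3, 3), (3, 4), (3, 5), (3, 6), (3, 7), (4, 0), (4, 1), (4, 2), (4, 3), (4, 4), (4, 5), (4, 6), (4, 7), (5, 0), (5, 1), (5, 2), (5, 3), (5, 4), (5, 5), (5, 6), (5, 7), (6, 0), (6, 1), (6, 2), (6, 3), (6, 4), (6, 5), (6, 6), (6, 7), (7, 0), (7, 1), (7, 2), (7, 3), (7, 4), (7, 5), (7, 6), (7, 7)]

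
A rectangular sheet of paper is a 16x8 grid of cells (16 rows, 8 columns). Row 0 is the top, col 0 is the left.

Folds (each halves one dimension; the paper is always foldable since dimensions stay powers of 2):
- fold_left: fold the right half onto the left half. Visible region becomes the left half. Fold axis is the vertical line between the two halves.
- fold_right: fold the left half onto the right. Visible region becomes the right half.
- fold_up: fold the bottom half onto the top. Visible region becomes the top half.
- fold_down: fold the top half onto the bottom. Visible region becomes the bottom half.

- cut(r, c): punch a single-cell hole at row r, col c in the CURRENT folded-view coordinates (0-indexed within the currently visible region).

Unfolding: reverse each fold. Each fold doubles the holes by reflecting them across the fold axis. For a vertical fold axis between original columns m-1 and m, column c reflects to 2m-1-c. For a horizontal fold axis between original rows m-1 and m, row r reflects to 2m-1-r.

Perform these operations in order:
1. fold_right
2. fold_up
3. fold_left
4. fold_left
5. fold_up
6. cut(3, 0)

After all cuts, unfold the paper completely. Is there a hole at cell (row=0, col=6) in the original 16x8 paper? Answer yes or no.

Answer: no

Derivation:
Op 1 fold_right: fold axis v@4; visible region now rows[0,16) x cols[4,8) = 16x4
Op 2 fold_up: fold axis h@8; visible region now rows[0,8) x cols[4,8) = 8x4
Op 3 fold_left: fold axis v@6; visible region now rows[0,8) x cols[4,6) = 8x2
Op 4 fold_left: fold axis v@5; visible region now rows[0,8) x cols[4,5) = 8x1
Op 5 fold_up: fold axis h@4; visible region now rows[0,4) x cols[4,5) = 4x1
Op 6 cut(3, 0): punch at orig (3,4); cuts so far [(3, 4)]; region rows[0,4) x cols[4,5) = 4x1
Unfold 1 (reflect across h@4): 2 holes -> [(3, 4), (4, 4)]
Unfold 2 (reflect across v@5): 4 holes -> [(3, 4), (3, 5), (4, 4), (4, 5)]
Unfold 3 (reflect across v@6): 8 holes -> [(3, 4), (3, 5), (3, 6), (3, 7), (4, 4), (4, 5), (4, 6), (4, 7)]
Unfold 4 (reflect across h@8): 16 holes -> [(3, 4), (3, 5), (3, 6), (3, 7), (4, 4), (4, 5), (4, 6), (4, 7), (11, 4), (11, 5), (11, 6), (11, 7), (12, 4), (12, 5), (12, 6), (12, 7)]
Unfold 5 (reflect across v@4): 32 holes -> [(3, 0), (3, 1), (3, 2), (3, 3), (3, 4), (3, 5), (3, 6), (3, 7), (4, 0), (4, 1), (4, 2), (4, 3), (4, 4), (4, 5), (4, 6), (4, 7), (11, 0), (11, 1), (11, 2), (11, 3), (11, 4), (11, 5), (11, 6), (11, 7), (12, 0), (12, 1), (12, 2), (12, 3), (12, 4), (12, 5), (12, 6), (12, 7)]
Holes: [(3, 0), (3, 1), (3, 2), (3, 3), (3, 4), (3, 5), (3, 6), (3, 7), (4, 0), (4, 1), (4, 2), (4, 3), (4, 4), (4, 5), (4, 6), (4, 7), (11, 0), (11, 1), (11, 2), (11, 3), (11, 4), (11, 5), (11, 6), (11, 7), (12, 0), (12, 1), (12, 2), (12, 3), (12, 4), (12, 5), (12, 6), (12, 7)]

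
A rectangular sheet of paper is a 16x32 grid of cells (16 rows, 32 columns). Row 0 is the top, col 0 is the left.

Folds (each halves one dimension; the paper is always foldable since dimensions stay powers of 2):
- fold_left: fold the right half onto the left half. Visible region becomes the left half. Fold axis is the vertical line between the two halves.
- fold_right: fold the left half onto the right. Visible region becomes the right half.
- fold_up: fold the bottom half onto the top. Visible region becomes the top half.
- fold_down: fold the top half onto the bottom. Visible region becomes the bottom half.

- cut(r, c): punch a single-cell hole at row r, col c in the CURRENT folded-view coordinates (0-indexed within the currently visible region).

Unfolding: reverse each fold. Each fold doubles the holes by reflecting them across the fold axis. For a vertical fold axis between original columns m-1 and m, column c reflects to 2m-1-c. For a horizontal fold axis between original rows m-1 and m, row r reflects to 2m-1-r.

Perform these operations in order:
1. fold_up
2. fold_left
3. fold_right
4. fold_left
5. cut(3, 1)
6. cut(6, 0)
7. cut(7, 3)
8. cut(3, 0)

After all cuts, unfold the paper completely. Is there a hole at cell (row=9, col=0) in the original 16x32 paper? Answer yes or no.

Op 1 fold_up: fold axis h@8; visible region now rows[0,8) x cols[0,32) = 8x32
Op 2 fold_left: fold axis v@16; visible region now rows[0,8) x cols[0,16) = 8x16
Op 3 fold_right: fold axis v@8; visible region now rows[0,8) x cols[8,16) = 8x8
Op 4 fold_left: fold axis v@12; visible region now rows[0,8) x cols[8,12) = 8x4
Op 5 cut(3, 1): punch at orig (3,9); cuts so far [(3, 9)]; region rows[0,8) x cols[8,12) = 8x4
Op 6 cut(6, 0): punch at orig (6,8); cuts so far [(3, 9), (6, 8)]; region rows[0,8) x cols[8,12) = 8x4
Op 7 cut(7, 3): punch at orig (7,11); cuts so far [(3, 9), (6, 8), (7, 11)]; region rows[0,8) x cols[8,12) = 8x4
Op 8 cut(3, 0): punch at orig (3,8); cuts so far [(3, 8), (3, 9), (6, 8), (7, 11)]; region rows[0,8) x cols[8,12) = 8x4
Unfold 1 (reflect across v@12): 8 holes -> [(3, 8), (3, 9), (3, 14), (3, 15), (6, 8), (6, 15), (7, 11), (7, 12)]
Unfold 2 (reflect across v@8): 16 holes -> [(3, 0), (3, 1), (3, 6), (3, 7), (3, 8), (3, 9), (3, 14), (3, 15), (6, 0), (6, 7), (6, 8), (6, 15), (7, 3), (7, 4), (7, 11), (7, 12)]
Unfold 3 (reflect across v@16): 32 holes -> [(3, 0), (3, 1), (3, 6), (3, 7), (3, 8), (3, 9), (3, 14), (3, 15), (3, 16), (3, 17), (3, 22), (3, 23), (3, 24), (3, 25), (3, 30), (3, 31), (6, 0), (6, 7), (6, 8), (6, 15), (6, 16), (6, 23), (6, 24), (6, 31), (7, 3), (7, 4), (7, 11), (7, 12), (7, 19), (7, 20), (7, 27), (7, 28)]
Unfold 4 (reflect across h@8): 64 holes -> [(3, 0), (3, 1), (3, 6), (3, 7), (3, 8), (3, 9), (3, 14), (3, 15), (3, 16), (3, 17), (3, 22), (3, 23), (3, 24), (3, 25), (3, 30), (3, 31), (6, 0), (6, 7), (6, 8), (6, 15), (6, 16), (6, 23), (6, 24), (6, 31), (7, 3), (7, 4), (7, 11), (7, 12), (7, 19), (7, 20), (7, 27), (7, 28), (8, 3), (8, 4), (8, 11), (8, 12), (8, 19), (8, 20), (8, 27), (8, 28), (9, 0), (9, 7), (9, 8), (9, 15), (9, 16), (9, 23), (9, 24), (9, 31), (12, 0), (12, 1), (12, 6), (12, 7), (12, 8), (12, 9), (12, 14), (12, 15), (12, 16), (12, 17), (12, 22), (12, 23), (12, 24), (12, 25), (12, 30), (12, 31)]
Holes: [(3, 0), (3, 1), (3, 6), (3, 7), (3, 8), (3, 9), (3, 14), (3, 15), (3, 16), (3, 17), (3, 22), (3, 23), (3, 24), (3, 25), (3, 30), (3, 31), (6, 0), (6, 7), (6, 8), (6, 15), (6, 16), (6, 23), (6, 24), (6, 31), (7, 3), (7, 4), (7, 11), (7, 12), (7, 19), (7, 20), (7, 27), (7, 28), (8, 3), (8, 4), (8, 11), (8, 12), (8, 19), (8, 20), (8, 27), (8, 28), (9, 0), (9, 7), (9, 8), (9, 15), (9, 16), (9, 23), (9, 24), (9, 31), (12, 0), (12, 1), (12, 6), (12, 7), (12, 8), (12, 9), (12, 14), (12, 15), (12, 16), (12, 17), (12, 22), (12, 23), (12, 24), (12, 25), (12, 30), (12, 31)]

Answer: yes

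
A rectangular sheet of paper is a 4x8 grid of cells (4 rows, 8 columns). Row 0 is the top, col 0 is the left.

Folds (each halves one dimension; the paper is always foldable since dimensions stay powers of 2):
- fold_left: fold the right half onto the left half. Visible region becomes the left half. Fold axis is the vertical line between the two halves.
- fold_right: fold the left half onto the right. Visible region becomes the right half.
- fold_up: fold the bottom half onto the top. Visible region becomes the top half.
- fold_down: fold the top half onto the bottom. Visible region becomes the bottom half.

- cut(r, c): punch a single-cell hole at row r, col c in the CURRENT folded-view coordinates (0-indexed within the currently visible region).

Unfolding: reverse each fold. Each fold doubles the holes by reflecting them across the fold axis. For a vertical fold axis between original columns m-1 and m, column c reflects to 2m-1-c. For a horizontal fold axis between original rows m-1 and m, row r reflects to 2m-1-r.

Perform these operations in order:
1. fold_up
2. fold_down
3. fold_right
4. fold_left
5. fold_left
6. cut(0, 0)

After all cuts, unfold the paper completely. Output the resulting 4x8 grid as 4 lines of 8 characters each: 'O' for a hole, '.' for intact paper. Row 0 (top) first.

Op 1 fold_up: fold axis h@2; visible region now rows[0,2) x cols[0,8) = 2x8
Op 2 fold_down: fold axis h@1; visible region now rows[1,2) x cols[0,8) = 1x8
Op 3 fold_right: fold axis v@4; visible region now rows[1,2) x cols[4,8) = 1x4
Op 4 fold_left: fold axis v@6; visible region now rows[1,2) x cols[4,6) = 1x2
Op 5 fold_left: fold axis v@5; visible region now rows[1,2) x cols[4,5) = 1x1
Op 6 cut(0, 0): punch at orig (1,4); cuts so far [(1, 4)]; region rows[1,2) x cols[4,5) = 1x1
Unfold 1 (reflect across v@5): 2 holes -> [(1, 4), (1, 5)]
Unfold 2 (reflect across v@6): 4 holes -> [(1, 4), (1, 5), (1, 6), (1, 7)]
Unfold 3 (reflect across v@4): 8 holes -> [(1, 0), (1, 1), (1, 2), (1, 3), (1, 4), (1, 5), (1, 6), (1, 7)]
Unfold 4 (reflect across h@1): 16 holes -> [(0, 0), (0, 1), (0, 2), (0, 3), (0, 4), (0, 5), (0, 6), (0, 7), (1, 0), (1, 1), (1, 2), (1, 3), (1, 4), (1, 5), (1, 6), (1, 7)]
Unfold 5 (reflect across h@2): 32 holes -> [(0, 0), (0, 1), (0, 2), (0, 3), (0, 4), (0, 5), (0, 6), (0, 7), (1, 0), (1, 1), (1, 2), (1, 3), (1, 4), (1, 5), (1, 6), (1, 7), (2, 0), (2, 1), (2, 2), (2, 3), (2, 4), (2, 5), (2, 6), (2, 7), (3, 0), (3, 1), (3, 2), (3, 3), (3, 4), (3, 5), (3, 6), (3, 7)]

Answer: OOOOOOOO
OOOOOOOO
OOOOOOOO
OOOOOOOO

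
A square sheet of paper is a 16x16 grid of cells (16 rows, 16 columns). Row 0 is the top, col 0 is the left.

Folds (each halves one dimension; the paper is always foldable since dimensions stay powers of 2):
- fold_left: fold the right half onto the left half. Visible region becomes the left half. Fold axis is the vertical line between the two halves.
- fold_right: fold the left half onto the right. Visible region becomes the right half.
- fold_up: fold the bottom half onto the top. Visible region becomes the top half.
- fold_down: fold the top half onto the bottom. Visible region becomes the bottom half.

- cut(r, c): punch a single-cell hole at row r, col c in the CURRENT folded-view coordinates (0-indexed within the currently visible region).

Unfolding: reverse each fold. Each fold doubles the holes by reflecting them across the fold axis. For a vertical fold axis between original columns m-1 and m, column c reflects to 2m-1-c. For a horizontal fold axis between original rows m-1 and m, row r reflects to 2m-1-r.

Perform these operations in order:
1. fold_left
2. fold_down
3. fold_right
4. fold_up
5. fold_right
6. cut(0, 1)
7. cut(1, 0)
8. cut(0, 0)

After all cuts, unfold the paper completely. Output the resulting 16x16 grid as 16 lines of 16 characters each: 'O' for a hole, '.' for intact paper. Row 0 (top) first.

Op 1 fold_left: fold axis v@8; visible region now rows[0,16) x cols[0,8) = 16x8
Op 2 fold_down: fold axis h@8; visible region now rows[8,16) x cols[0,8) = 8x8
Op 3 fold_right: fold axis v@4; visible region now rows[8,16) x cols[4,8) = 8x4
Op 4 fold_up: fold axis h@12; visible region now rows[8,12) x cols[4,8) = 4x4
Op 5 fold_right: fold axis v@6; visible region now rows[8,12) x cols[6,8) = 4x2
Op 6 cut(0, 1): punch at orig (8,7); cuts so far [(8, 7)]; region rows[8,12) x cols[6,8) = 4x2
Op 7 cut(1, 0): punch at orig (9,6); cuts so far [(8, 7), (9, 6)]; region rows[8,12) x cols[6,8) = 4x2
Op 8 cut(0, 0): punch at orig (8,6); cuts so far [(8, 6), (8, 7), (9, 6)]; region rows[8,12) x cols[6,8) = 4x2
Unfold 1 (reflect across v@6): 6 holes -> [(8, 4), (8, 5), (8, 6), (8, 7), (9, 5), (9, 6)]
Unfold 2 (reflect across h@12): 12 holes -> [(8, 4), (8, 5), (8, 6), (8, 7), (9, 5), (9, 6), (14, 5), (14, 6), (15, 4), (15, 5), (15, 6), (15, 7)]
Unfold 3 (reflect across v@4): 24 holes -> [(8, 0), (8, 1), (8, 2), (8, 3), (8, 4), (8, 5), (8, 6), (8, 7), (9, 1), (9, 2), (9, 5), (9, 6), (14, 1), (14, 2), (14, 5), (14, 6), (15, 0), (15, 1), (15, 2), (15, 3), (15, 4), (15, 5), (15, 6), (15, 7)]
Unfold 4 (reflect across h@8): 48 holes -> [(0, 0), (0, 1), (0, 2), (0, 3), (0, 4), (0, 5), (0, 6), (0, 7), (1, 1), (1, 2), (1, 5), (1, 6), (6, 1), (6, 2), (6, 5), (6, 6), (7, 0), (7, 1), (7, 2), (7, 3), (7, 4), (7, 5), (7, 6), (7, 7), (8, 0), (8, 1), (8, 2), (8, 3), (8, 4), (8, 5), (8, 6), (8, 7), (9, 1), (9, 2), (9, 5), (9, 6), (14, 1), (14, 2), (14, 5), (14, 6), (15, 0), (15, 1), (15, 2), (15, 3), (15, 4), (15, 5), (15, 6), (15, 7)]
Unfold 5 (reflect across v@8): 96 holes -> [(0, 0), (0, 1), (0, 2), (0, 3), (0, 4), (0, 5), (0, 6), (0, 7), (0, 8), (0, 9), (0, 10), (0, 11), (0, 12), (0, 13), (0, 14), (0, 15), (1, 1), (1, 2), (1, 5), (1, 6), (1, 9), (1, 10), (1, 13), (1, 14), (6, 1), (6, 2), (6, 5), (6, 6), (6, 9), (6, 10), (6, 13), (6, 14), (7, 0), (7, 1), (7, 2), (7, 3), (7, 4), (7, 5), (7, 6), (7, 7), (7, 8), (7, 9), (7, 10), (7, 11), (7, 12), (7, 13), (7, 14), (7, 15), (8, 0), (8, 1), (8, 2), (8, 3), (8, 4), (8, 5), (8, 6), (8, 7), (8, 8), (8, 9), (8, 10), (8, 11), (8, 12), (8, 13), (8, 14), (8, 15), (9, 1), (9, 2), (9, 5), (9, 6), (9, 9), (9, 10), (9, 13), (9, 14), (14, 1), (14, 2), (14, 5), (14, 6), (14, 9), (14, 10), (14, 13), (14, 14), (15, 0), (15, 1), (15, 2), (15, 3), (15, 4), (15, 5), (15, 6), (15, 7), (15, 8), (15, 9), (15, 10), (15, 11), (15, 12), (15, 13), (15, 14), (15, 15)]

Answer: OOOOOOOOOOOOOOOO
.OO..OO..OO..OO.
................
................
................
................
.OO..OO..OO..OO.
OOOOOOOOOOOOOOOO
OOOOOOOOOOOOOOOO
.OO..OO..OO..OO.
................
................
................
................
.OO..OO..OO..OO.
OOOOOOOOOOOOOOOO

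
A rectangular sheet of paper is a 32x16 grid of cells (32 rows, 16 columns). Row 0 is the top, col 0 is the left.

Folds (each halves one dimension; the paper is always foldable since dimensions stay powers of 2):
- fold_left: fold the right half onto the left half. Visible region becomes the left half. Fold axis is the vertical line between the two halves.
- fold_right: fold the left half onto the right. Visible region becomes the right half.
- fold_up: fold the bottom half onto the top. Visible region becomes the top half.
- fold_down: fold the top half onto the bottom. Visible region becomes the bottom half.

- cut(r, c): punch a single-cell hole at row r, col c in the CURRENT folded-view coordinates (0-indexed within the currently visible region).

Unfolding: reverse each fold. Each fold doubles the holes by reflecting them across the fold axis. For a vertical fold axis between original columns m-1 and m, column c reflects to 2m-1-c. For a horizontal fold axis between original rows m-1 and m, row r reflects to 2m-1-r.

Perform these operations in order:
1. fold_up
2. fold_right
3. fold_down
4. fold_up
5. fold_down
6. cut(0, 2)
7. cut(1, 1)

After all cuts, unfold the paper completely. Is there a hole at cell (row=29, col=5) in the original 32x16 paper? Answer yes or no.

Answer: yes

Derivation:
Op 1 fold_up: fold axis h@16; visible region now rows[0,16) x cols[0,16) = 16x16
Op 2 fold_right: fold axis v@8; visible region now rows[0,16) x cols[8,16) = 16x8
Op 3 fold_down: fold axis h@8; visible region now rows[8,16) x cols[8,16) = 8x8
Op 4 fold_up: fold axis h@12; visible region now rows[8,12) x cols[8,16) = 4x8
Op 5 fold_down: fold axis h@10; visible region now rows[10,12) x cols[8,16) = 2x8
Op 6 cut(0, 2): punch at orig (10,10); cuts so far [(10, 10)]; region rows[10,12) x cols[8,16) = 2x8
Op 7 cut(1, 1): punch at orig (11,9); cuts so far [(10, 10), (11, 9)]; region rows[10,12) x cols[8,16) = 2x8
Unfold 1 (reflect across h@10): 4 holes -> [(8, 9), (9, 10), (10, 10), (11, 9)]
Unfold 2 (reflect across h@12): 8 holes -> [(8, 9), (9, 10), (10, 10), (11, 9), (12, 9), (13, 10), (14, 10), (15, 9)]
Unfold 3 (reflect across h@8): 16 holes -> [(0, 9), (1, 10), (2, 10), (3, 9), (4, 9), (5, 10), (6, 10), (7, 9), (8, 9), (9, 10), (10, 10), (11, 9), (12, 9), (13, 10), (14, 10), (15, 9)]
Unfold 4 (reflect across v@8): 32 holes -> [(0, 6), (0, 9), (1, 5), (1, 10), (2, 5), (2, 10), (3, 6), (3, 9), (4, 6), (4, 9), (5, 5), (5, 10), (6, 5), (6, 10), (7, 6), (7, 9), (8, 6), (8, 9), (9, 5), (9, 10), (10, 5), (10, 10), (11, 6), (11, 9), (12, 6), (12, 9), (13, 5), (13, 10), (14, 5), (14, 10), (15, 6), (15, 9)]
Unfold 5 (reflect across h@16): 64 holes -> [(0, 6), (0, 9), (1, 5), (1, 10), (2, 5), (2, 10), (3, 6), (3, 9), (4, 6), (4, 9), (5, 5), (5, 10), (6, 5), (6, 10), (7, 6), (7, 9), (8, 6), (8, 9), (9, 5), (9, 10), (10, 5), (10, 10), (11, 6), (11, 9), (12, 6), (12, 9), (13, 5), (13, 10), (14, 5), (14, 10), (15, 6), (15, 9), (16, 6), (16, 9), (17, 5), (17, 10), (18, 5), (18, 10), (19, 6), (19, 9), (20, 6), (20, 9), (21, 5), (21, 10), (22, 5), (22, 10), (23, 6), (23, 9), (24, 6), (24, 9), (25, 5), (25, 10), (26, 5), (26, 10), (27, 6), (27, 9), (28, 6), (28, 9), (29, 5), (29, 10), (30, 5), (30, 10), (31, 6), (31, 9)]
Holes: [(0, 6), (0, 9), (1, 5), (1, 10), (2, 5), (2, 10), (3, 6), (3, 9), (4, 6), (4, 9), (5, 5), (5, 10), (6, 5), (6, 10), (7, 6), (7, 9), (8, 6), (8, 9), (9, 5), (9, 10), (10, 5), (10, 10), (11, 6), (11, 9), (12, 6), (12, 9), (13, 5), (13, 10), (14, 5), (14, 10), (15, 6), (15, 9), (16, 6), (16, 9), (17, 5), (17, 10), (18, 5), (18, 10), (19, 6), (19, 9), (20, 6), (20, 9), (21, 5), (21, 10), (22, 5), (22, 10), (23, 6), (23, 9), (24, 6), (24, 9), (25, 5), (25, 10), (26, 5), (26, 10), (27, 6), (27, 9), (28, 6), (28, 9), (29, 5), (29, 10), (30, 5), (30, 10), (31, 6), (31, 9)]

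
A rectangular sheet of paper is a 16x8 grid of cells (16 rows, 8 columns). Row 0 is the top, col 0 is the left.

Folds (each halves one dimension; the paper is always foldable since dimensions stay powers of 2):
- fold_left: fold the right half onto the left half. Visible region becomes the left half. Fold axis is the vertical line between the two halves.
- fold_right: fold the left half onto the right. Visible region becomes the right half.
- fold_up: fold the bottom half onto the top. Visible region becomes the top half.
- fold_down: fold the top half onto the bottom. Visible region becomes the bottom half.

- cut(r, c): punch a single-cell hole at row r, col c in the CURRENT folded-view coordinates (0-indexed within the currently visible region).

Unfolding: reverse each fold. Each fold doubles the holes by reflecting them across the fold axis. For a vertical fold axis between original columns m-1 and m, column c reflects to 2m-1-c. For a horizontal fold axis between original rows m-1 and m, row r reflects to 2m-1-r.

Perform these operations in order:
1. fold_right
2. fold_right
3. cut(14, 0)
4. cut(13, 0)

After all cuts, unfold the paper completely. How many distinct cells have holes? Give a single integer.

Answer: 8

Derivation:
Op 1 fold_right: fold axis v@4; visible region now rows[0,16) x cols[4,8) = 16x4
Op 2 fold_right: fold axis v@6; visible region now rows[0,16) x cols[6,8) = 16x2
Op 3 cut(14, 0): punch at orig (14,6); cuts so far [(14, 6)]; region rows[0,16) x cols[6,8) = 16x2
Op 4 cut(13, 0): punch at orig (13,6); cuts so far [(13, 6), (14, 6)]; region rows[0,16) x cols[6,8) = 16x2
Unfold 1 (reflect across v@6): 4 holes -> [(13, 5), (13, 6), (14, 5), (14, 6)]
Unfold 2 (reflect across v@4): 8 holes -> [(13, 1), (13, 2), (13, 5), (13, 6), (14, 1), (14, 2), (14, 5), (14, 6)]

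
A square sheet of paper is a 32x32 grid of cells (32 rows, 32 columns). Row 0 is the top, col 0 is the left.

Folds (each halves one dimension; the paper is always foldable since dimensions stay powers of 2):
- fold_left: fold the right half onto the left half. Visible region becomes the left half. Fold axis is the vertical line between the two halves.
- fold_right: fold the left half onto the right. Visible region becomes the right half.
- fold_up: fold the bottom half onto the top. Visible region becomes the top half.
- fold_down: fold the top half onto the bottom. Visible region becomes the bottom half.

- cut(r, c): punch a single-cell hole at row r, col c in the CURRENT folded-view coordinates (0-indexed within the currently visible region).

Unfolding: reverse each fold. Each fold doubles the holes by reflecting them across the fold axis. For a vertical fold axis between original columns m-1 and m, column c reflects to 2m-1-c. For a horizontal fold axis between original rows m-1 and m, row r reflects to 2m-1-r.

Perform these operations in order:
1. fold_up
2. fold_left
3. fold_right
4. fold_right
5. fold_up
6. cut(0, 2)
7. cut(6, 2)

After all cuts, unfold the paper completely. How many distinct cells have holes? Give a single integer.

Answer: 64

Derivation:
Op 1 fold_up: fold axis h@16; visible region now rows[0,16) x cols[0,32) = 16x32
Op 2 fold_left: fold axis v@16; visible region now rows[0,16) x cols[0,16) = 16x16
Op 3 fold_right: fold axis v@8; visible region now rows[0,16) x cols[8,16) = 16x8
Op 4 fold_right: fold axis v@12; visible region now rows[0,16) x cols[12,16) = 16x4
Op 5 fold_up: fold axis h@8; visible region now rows[0,8) x cols[12,16) = 8x4
Op 6 cut(0, 2): punch at orig (0,14); cuts so far [(0, 14)]; region rows[0,8) x cols[12,16) = 8x4
Op 7 cut(6, 2): punch at orig (6,14); cuts so far [(0, 14), (6, 14)]; region rows[0,8) x cols[12,16) = 8x4
Unfold 1 (reflect across h@8): 4 holes -> [(0, 14), (6, 14), (9, 14), (15, 14)]
Unfold 2 (reflect across v@12): 8 holes -> [(0, 9), (0, 14), (6, 9), (6, 14), (9, 9), (9, 14), (15, 9), (15, 14)]
Unfold 3 (reflect across v@8): 16 holes -> [(0, 1), (0, 6), (0, 9), (0, 14), (6, 1), (6, 6), (6, 9), (6, 14), (9, 1), (9, 6), (9, 9), (9, 14), (15, 1), (15, 6), (15, 9), (15, 14)]
Unfold 4 (reflect across v@16): 32 holes -> [(0, 1), (0, 6), (0, 9), (0, 14), (0, 17), (0, 22), (0, 25), (0, 30), (6, 1), (6, 6), (6, 9), (6, 14), (6, 17), (6, 22), (6, 25), (6, 30), (9, 1), (9, 6), (9, 9), (9, 14), (9, 17), (9, 22), (9, 25), (9, 30), (15, 1), (15, 6), (15, 9), (15, 14), (15, 17), (15, 22), (15, 25), (15, 30)]
Unfold 5 (reflect across h@16): 64 holes -> [(0, 1), (0, 6), (0, 9), (0, 14), (0, 17), (0, 22), (0, 25), (0, 30), (6, 1), (6, 6), (6, 9), (6, 14), (6, 17), (6, 22), (6, 25), (6, 30), (9, 1), (9, 6), (9, 9), (9, 14), (9, 17), (9, 22), (9, 25), (9, 30), (15, 1), (15, 6), (15, 9), (15, 14), (15, 17), (15, 22), (15, 25), (15, 30), (16, 1), (16, 6), (16, 9), (16, 14), (16, 17), (16, 22), (16, 25), (16, 30), (22, 1), (22, 6), (22, 9), (22, 14), (22, 17), (22, 22), (22, 25), (22, 30), (25, 1), (25, 6), (25, 9), (25, 14), (25, 17), (25, 22), (25, 25), (25, 30), (31, 1), (31, 6), (31, 9), (31, 14), (31, 17), (31, 22), (31, 25), (31, 30)]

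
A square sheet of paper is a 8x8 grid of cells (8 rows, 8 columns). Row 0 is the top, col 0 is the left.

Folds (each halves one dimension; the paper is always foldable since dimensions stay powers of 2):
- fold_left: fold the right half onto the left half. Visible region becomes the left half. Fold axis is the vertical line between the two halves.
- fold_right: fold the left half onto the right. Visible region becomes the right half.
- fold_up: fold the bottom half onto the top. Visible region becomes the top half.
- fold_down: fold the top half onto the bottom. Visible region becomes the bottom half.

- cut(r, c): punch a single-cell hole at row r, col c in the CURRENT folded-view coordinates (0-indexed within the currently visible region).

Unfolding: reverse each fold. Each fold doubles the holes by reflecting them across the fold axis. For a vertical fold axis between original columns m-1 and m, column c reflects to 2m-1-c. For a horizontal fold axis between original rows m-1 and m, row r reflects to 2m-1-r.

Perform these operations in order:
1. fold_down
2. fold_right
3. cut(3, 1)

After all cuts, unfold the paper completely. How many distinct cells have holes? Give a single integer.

Answer: 4

Derivation:
Op 1 fold_down: fold axis h@4; visible region now rows[4,8) x cols[0,8) = 4x8
Op 2 fold_right: fold axis v@4; visible region now rows[4,8) x cols[4,8) = 4x4
Op 3 cut(3, 1): punch at orig (7,5); cuts so far [(7, 5)]; region rows[4,8) x cols[4,8) = 4x4
Unfold 1 (reflect across v@4): 2 holes -> [(7, 2), (7, 5)]
Unfold 2 (reflect across h@4): 4 holes -> [(0, 2), (0, 5), (7, 2), (7, 5)]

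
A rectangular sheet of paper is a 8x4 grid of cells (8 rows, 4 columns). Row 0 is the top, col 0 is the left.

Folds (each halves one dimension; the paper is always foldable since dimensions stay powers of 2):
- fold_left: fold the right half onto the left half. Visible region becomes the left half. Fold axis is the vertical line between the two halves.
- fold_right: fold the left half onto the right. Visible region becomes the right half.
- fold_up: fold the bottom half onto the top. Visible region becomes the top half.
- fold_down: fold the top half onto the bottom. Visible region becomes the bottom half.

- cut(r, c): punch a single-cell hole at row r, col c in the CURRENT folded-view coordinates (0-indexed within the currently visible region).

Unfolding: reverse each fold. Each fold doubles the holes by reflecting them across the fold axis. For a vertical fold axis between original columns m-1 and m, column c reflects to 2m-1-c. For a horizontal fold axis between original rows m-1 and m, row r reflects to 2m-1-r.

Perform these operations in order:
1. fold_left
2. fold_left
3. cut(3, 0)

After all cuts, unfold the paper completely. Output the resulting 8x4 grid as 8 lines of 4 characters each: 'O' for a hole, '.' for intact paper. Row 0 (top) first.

Op 1 fold_left: fold axis v@2; visible region now rows[0,8) x cols[0,2) = 8x2
Op 2 fold_left: fold axis v@1; visible region now rows[0,8) x cols[0,1) = 8x1
Op 3 cut(3, 0): punch at orig (3,0); cuts so far [(3, 0)]; region rows[0,8) x cols[0,1) = 8x1
Unfold 1 (reflect across v@1): 2 holes -> [(3, 0), (3, 1)]
Unfold 2 (reflect across v@2): 4 holes -> [(3, 0), (3, 1), (3, 2), (3, 3)]

Answer: ....
....
....
OOOO
....
....
....
....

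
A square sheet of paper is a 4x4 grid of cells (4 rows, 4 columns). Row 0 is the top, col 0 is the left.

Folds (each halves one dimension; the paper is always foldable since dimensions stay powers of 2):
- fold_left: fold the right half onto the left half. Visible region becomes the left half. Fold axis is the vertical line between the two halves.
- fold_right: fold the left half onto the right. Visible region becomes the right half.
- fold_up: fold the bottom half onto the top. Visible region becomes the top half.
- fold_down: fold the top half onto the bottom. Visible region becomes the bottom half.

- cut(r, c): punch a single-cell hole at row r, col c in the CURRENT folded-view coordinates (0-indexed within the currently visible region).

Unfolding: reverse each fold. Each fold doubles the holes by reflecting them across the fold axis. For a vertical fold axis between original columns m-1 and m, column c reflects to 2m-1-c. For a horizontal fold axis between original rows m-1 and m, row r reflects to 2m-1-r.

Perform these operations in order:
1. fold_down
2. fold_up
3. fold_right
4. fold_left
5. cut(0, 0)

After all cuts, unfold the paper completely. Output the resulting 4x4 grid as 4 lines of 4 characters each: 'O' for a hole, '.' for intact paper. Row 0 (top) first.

Op 1 fold_down: fold axis h@2; visible region now rows[2,4) x cols[0,4) = 2x4
Op 2 fold_up: fold axis h@3; visible region now rows[2,3) x cols[0,4) = 1x4
Op 3 fold_right: fold axis v@2; visible region now rows[2,3) x cols[2,4) = 1x2
Op 4 fold_left: fold axis v@3; visible region now rows[2,3) x cols[2,3) = 1x1
Op 5 cut(0, 0): punch at orig (2,2); cuts so far [(2, 2)]; region rows[2,3) x cols[2,3) = 1x1
Unfold 1 (reflect across v@3): 2 holes -> [(2, 2), (2, 3)]
Unfold 2 (reflect across v@2): 4 holes -> [(2, 0), (2, 1), (2, 2), (2, 3)]
Unfold 3 (reflect across h@3): 8 holes -> [(2, 0), (2, 1), (2, 2), (2, 3), (3, 0), (3, 1), (3, 2), (3, 3)]
Unfold 4 (reflect across h@2): 16 holes -> [(0, 0), (0, 1), (0, 2), (0, 3), (1, 0), (1, 1), (1, 2), (1, 3), (2, 0), (2, 1), (2, 2), (2, 3), (3, 0), (3, 1), (3, 2), (3, 3)]

Answer: OOOO
OOOO
OOOO
OOOO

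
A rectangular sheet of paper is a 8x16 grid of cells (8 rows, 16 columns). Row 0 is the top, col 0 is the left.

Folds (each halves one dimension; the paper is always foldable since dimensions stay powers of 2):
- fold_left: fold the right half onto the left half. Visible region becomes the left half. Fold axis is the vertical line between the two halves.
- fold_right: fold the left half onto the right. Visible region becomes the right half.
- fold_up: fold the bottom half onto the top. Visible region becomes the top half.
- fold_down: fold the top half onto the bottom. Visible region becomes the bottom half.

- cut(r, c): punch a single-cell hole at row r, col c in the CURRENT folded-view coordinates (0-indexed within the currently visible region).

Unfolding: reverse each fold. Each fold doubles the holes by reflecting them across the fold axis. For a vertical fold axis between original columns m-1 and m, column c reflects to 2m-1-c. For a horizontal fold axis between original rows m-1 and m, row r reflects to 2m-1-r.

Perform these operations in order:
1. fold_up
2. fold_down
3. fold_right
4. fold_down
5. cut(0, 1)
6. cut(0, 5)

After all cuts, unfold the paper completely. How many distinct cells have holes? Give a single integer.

Op 1 fold_up: fold axis h@4; visible region now rows[0,4) x cols[0,16) = 4x16
Op 2 fold_down: fold axis h@2; visible region now rows[2,4) x cols[0,16) = 2x16
Op 3 fold_right: fold axis v@8; visible region now rows[2,4) x cols[8,16) = 2x8
Op 4 fold_down: fold axis h@3; visible region now rows[3,4) x cols[8,16) = 1x8
Op 5 cut(0, 1): punch at orig (3,9); cuts so far [(3, 9)]; region rows[3,4) x cols[8,16) = 1x8
Op 6 cut(0, 5): punch at orig (3,13); cuts so far [(3, 9), (3, 13)]; region rows[3,4) x cols[8,16) = 1x8
Unfold 1 (reflect across h@3): 4 holes -> [(2, 9), (2, 13), (3, 9), (3, 13)]
Unfold 2 (reflect across v@8): 8 holes -> [(2, 2), (2, 6), (2, 9), (2, 13), (3, 2), (3, 6), (3, 9), (3, 13)]
Unfold 3 (reflect across h@2): 16 holes -> [(0, 2), (0, 6), (0, 9), (0, 13), (1, 2), (1, 6), (1, 9), (1, 13), (2, 2), (2, 6), (2, 9), (2, 13), (3, 2), (3, 6), (3, 9), (3, 13)]
Unfold 4 (reflect across h@4): 32 holes -> [(0, 2), (0, 6), (0, 9), (0, 13), (1, 2), (1, 6), (1, 9), (1, 13), (2, 2), (2, 6), (2, 9), (2, 13), (3, 2), (3, 6), (3, 9), (3, 13), (4, 2), (4, 6), (4, 9), (4, 13), (5, 2), (5, 6), (5, 9), (5, 13), (6, 2), (6, 6), (6, 9), (6, 13), (7, 2), (7, 6), (7, 9), (7, 13)]

Answer: 32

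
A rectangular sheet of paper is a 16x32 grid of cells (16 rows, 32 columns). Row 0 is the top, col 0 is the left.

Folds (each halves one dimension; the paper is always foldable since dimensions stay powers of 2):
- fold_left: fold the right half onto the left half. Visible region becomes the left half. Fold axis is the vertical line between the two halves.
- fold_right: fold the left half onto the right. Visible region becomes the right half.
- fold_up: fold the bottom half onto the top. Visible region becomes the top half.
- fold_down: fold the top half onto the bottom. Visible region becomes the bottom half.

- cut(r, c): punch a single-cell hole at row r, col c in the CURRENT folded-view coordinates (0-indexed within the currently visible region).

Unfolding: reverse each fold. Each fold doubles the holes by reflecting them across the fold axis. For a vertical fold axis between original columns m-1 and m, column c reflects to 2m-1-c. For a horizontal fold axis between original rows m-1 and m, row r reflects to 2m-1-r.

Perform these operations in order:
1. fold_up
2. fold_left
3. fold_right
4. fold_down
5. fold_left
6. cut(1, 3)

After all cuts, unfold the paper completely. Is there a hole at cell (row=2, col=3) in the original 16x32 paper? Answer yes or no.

Answer: yes

Derivation:
Op 1 fold_up: fold axis h@8; visible region now rows[0,8) x cols[0,32) = 8x32
Op 2 fold_left: fold axis v@16; visible region now rows[0,8) x cols[0,16) = 8x16
Op 3 fold_right: fold axis v@8; visible region now rows[0,8) x cols[8,16) = 8x8
Op 4 fold_down: fold axis h@4; visible region now rows[4,8) x cols[8,16) = 4x8
Op 5 fold_left: fold axis v@12; visible region now rows[4,8) x cols[8,12) = 4x4
Op 6 cut(1, 3): punch at orig (5,11); cuts so far [(5, 11)]; region rows[4,8) x cols[8,12) = 4x4
Unfold 1 (reflect across v@12): 2 holes -> [(5, 11), (5, 12)]
Unfold 2 (reflect across h@4): 4 holes -> [(2, 11), (2, 12), (5, 11), (5, 12)]
Unfold 3 (reflect across v@8): 8 holes -> [(2, 3), (2, 4), (2, 11), (2, 12), (5, 3), (5, 4), (5, 11), (5, 12)]
Unfold 4 (reflect across v@16): 16 holes -> [(2, 3), (2, 4), (2, 11), (2, 12), (2, 19), (2, 20), (2, 27), (2, 28), (5, 3), (5, 4), (5, 11), (5, 12), (5, 19), (5, 20), (5, 27), (5, 28)]
Unfold 5 (reflect across h@8): 32 holes -> [(2, 3), (2, 4), (2, 11), (2, 12), (2, 19), (2, 20), (2, 27), (2, 28), (5, 3), (5, 4), (5, 11), (5, 12), (5, 19), (5, 20), (5, 27), (5, 28), (10, 3), (10, 4), (10, 11), (10, 12), (10, 19), (10, 20), (10, 27), (10, 28), (13, 3), (13, 4), (13, 11), (13, 12), (13, 19), (13, 20), (13, 27), (13, 28)]
Holes: [(2, 3), (2, 4), (2, 11), (2, 12), (2, 19), (2, 20), (2, 27), (2, 28), (5, 3), (5, 4), (5, 11), (5, 12), (5, 19), (5, 20), (5, 27), (5, 28), (10, 3), (10, 4), (10, 11), (10, 12), (10, 19), (10, 20), (10, 27), (10, 28), (13, 3), (13, 4), (13, 11), (13, 12), (13, 19), (13, 20), (13, 27), (13, 28)]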